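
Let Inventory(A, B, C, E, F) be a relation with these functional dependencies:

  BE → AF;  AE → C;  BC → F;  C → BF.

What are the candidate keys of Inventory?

{A, E}, {B, E}, {C, E}

Attribute E never appears on the right-hand side of any dependency, so E must belong to every candidate key.
{E}⁺ = {E}, which is not all of the schema, so we must add further attributes.
{A, E}⁺: AE→C adds C; C→BF adds B, F → {A, B, C, E, F}. Minimal: {E}⁺ = {E}; {A}⁺ = {A} — none reach the full schema.
{B, E}⁺: BE→AF adds A, F; AE→C adds C → {A, B, C, E, F}. Minimal: {E}⁺ = {E}; {B}⁺ = {B} — none reach the full schema.
{C, E}⁺: C→BF adds B, F; BE→AF adds A → {A, B, C, E, F}. Minimal: {E}⁺ = {E}; {C}⁺ = {B, C, F} — none reach the full schema.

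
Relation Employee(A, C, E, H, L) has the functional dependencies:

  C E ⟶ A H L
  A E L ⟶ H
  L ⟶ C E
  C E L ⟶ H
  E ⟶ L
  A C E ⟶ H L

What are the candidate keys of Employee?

E, L

{E}⁺: E→L adds L; L→CE adds C; CEL→H adds H; CE→AHL adds A → {A, C, E, H, L}.
{L}⁺: L→CE adds C, E; CEL→H adds H; CE→AHL adds A → {A, C, E, H, L}.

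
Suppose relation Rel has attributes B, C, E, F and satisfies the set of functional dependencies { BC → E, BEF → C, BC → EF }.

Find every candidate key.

Attribute B never appears on the right-hand side of any dependency, so B must belong to every candidate key.
{B}⁺ = {B}, which is not all of the schema, so we must add further attributes.
{B, C}⁺: BC→E adds E; BC→EF adds F → {B, C, E, F}. Minimal: {C}⁺ = {C}; {B}⁺ = {B} — none reach the full schema.
{B, E, F}⁺: BEF→C adds C → {B, C, E, F}. Minimal: {E, F}⁺ = {E, F}; {B, F}⁺ = {B, F}; {B, E}⁺ = {B, E} — none reach the full schema.
Any other superkey contains one of these as a subset, so there are no further candidate keys.

{B, C}, {B, E, F}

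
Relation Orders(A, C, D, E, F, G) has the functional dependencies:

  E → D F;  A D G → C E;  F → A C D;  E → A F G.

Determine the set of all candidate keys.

{E}⁺: E→DF adds D, F; F→ACD adds A, C; E→AFG adds G → {A, C, D, E, F, G}.
{F, G}⁺: F→ACD adds A, C, D; ADG→CE adds E → {A, C, D, E, F, G}. Minimal: {G}⁺ = {G}; {F}⁺ = {A, C, D, F} — none reach the full schema.
{A, D, G}⁺: ADG→CE adds C, E; E→AFG adds F → {A, C, D, E, F, G}. Minimal: {D, G}⁺ = {D, G}; {A, G}⁺ = {A, G}; {A, D}⁺ = {A, D} — none reach the full schema.

{E}, {F, G}, {A, D, G}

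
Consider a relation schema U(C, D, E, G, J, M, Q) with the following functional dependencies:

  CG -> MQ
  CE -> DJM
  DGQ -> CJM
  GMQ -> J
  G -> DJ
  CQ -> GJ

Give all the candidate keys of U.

{C, E, G}⁺: CG→MQ adds M, Q; CE→DJM adds D, J → {C, D, E, G, J, M, Q}.
{C, E, Q}⁺: CE→DJM adds D, J, M; CQ→GJ adds G → {C, D, E, G, J, M, Q}.
{E, G, Q}⁺: G→DJ adds D, J; DGQ→CJM adds C, M → {C, D, E, G, J, M, Q}.

(C, E, G), (C, E, Q), (E, G, Q)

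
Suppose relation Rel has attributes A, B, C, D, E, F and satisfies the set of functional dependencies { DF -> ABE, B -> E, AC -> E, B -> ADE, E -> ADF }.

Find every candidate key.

{A, C}, {B, C}, {C, E}, {C, D, F}

Attribute C never appears on the right-hand side of any dependency, so C must belong to every candidate key.
{C}⁺ = {C}, which is not all of the schema, so we must add further attributes.
{A, C}⁺: AC→E adds E; E→ADF adds D, F; DF→ABE adds B → {A, B, C, D, E, F}.
{B, C}⁺: B→E adds E; B→ADE adds A, D; E→ADF adds F → {A, B, C, D, E, F}.
{C, E}⁺: E→ADF adds A, D, F; DF→ABE adds B → {A, B, C, D, E, F}.
{C, D, F}⁺: DF→ABE adds A, B, E → {A, B, C, D, E, F}.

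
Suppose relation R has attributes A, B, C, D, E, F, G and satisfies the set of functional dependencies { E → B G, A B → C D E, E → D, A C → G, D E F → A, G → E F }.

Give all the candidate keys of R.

(E), (G), (A, B), (A, C)

{E}⁺: E→BG adds B, G; E→D adds D; G→EF adds F; DEF→A adds A; AB→CDE adds C → {A, B, C, D, E, F, G}.
{G}⁺: G→EF adds E, F; E→BG adds B; E→D adds D; DEF→A adds A; AB→CDE adds C → {A, B, C, D, E, F, G}.
{A, B}⁺: AB→CDE adds C, D, E; AC→G adds G; G→EF adds F → {A, B, C, D, E, F, G}. Minimal: {B}⁺ = {B}; {A}⁺ = {A} — none reach the full schema.
{A, C}⁺: AC→G adds G; G→EF adds E, F; E→BG adds B; AB→CDE adds D → {A, B, C, D, E, F, G}. Minimal: {C}⁺ = {C}; {A}⁺ = {A} — none reach the full schema.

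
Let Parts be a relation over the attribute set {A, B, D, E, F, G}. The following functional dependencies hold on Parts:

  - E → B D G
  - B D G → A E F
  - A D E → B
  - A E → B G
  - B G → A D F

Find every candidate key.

{E}⁺: E→BDG adds B, D, G; BDG→AEF adds A, F → {A, B, D, E, F, G}.
{B, G}⁺: BG→ADF adds A, D, F; BDG→AEF adds E → {A, B, D, E, F, G}. Minimal: {G}⁺ = {G}; {B}⁺ = {B} — none reach the full schema.

(E), (B, G)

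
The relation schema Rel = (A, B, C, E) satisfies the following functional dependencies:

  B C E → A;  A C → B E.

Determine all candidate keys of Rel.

AC, BCE

Attribute C never appears on the right-hand side of any dependency, so C must belong to every candidate key.
{C}⁺ = {C}, which is not all of the schema, so we must add further attributes.
{A, C}⁺: AC→BE adds B, E → {A, B, C, E}.
{B, C, E}⁺: BCE→A adds A → {A, B, C, E}.
Any other superkey contains one of these as a subset, so there are no further candidate keys.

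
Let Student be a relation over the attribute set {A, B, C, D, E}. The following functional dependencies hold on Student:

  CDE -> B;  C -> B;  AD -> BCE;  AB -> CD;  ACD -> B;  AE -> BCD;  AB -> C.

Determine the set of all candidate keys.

Attribute A never appears on the right-hand side of any dependency, so A must belong to every candidate key.
{A}⁺ = {A}, which is not all of the schema, so we must add further attributes.
{A, B}⁺: AB→CD adds C, D; AD→BCE adds E → {A, B, C, D, E}. Minimal: {B}⁺ = {B}; {A}⁺ = {A} — none reach the full schema.
{A, C}⁺: C→B adds B; AB→CD adds D; AD→BCE adds E → {A, B, C, D, E}. Minimal: {C}⁺ = {B, C}; {A}⁺ = {A} — none reach the full schema.
{A, D}⁺: AD→BCE adds B, C, E → {A, B, C, D, E}. Minimal: {D}⁺ = {D}; {A}⁺ = {A} — none reach the full schema.
{A, E}⁺: AE→BCD adds B, C, D → {A, B, C, D, E}. Minimal: {E}⁺ = {E}; {A}⁺ = {A} — none reach the full schema.

(A, B), (A, C), (A, D), (A, E)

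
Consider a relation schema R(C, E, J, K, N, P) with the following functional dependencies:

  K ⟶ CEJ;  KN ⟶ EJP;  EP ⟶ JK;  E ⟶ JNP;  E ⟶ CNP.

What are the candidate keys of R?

(E); (K)

{E}⁺: E→JNP adds J, N, P; E→CNP adds C; EP→JK adds K → {C, E, J, K, N, P}.
{K}⁺: K→CEJ adds C, E, J; E→JNP adds N, P → {C, E, J, K, N, P}.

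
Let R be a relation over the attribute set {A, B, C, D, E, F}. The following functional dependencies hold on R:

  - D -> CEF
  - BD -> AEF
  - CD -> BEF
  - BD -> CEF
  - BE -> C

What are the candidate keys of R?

Attribute D never appears on the right-hand side of any dependency, so D must belong to every candidate key.
{D}⁺ = {A, B, C, D, E, F}, which is all of the schema, so {D} is the only candidate key.

{D}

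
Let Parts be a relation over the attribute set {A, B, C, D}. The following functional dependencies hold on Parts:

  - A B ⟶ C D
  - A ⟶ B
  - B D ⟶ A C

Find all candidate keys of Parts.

{A}, {B, D}

{A}⁺: A→B adds B; AB→CD adds C, D → {A, B, C, D}.
{B, D}⁺: BD→AC adds A, C → {A, B, C, D}. Minimal: {D}⁺ = {D}; {B}⁺ = {B} — none reach the full schema.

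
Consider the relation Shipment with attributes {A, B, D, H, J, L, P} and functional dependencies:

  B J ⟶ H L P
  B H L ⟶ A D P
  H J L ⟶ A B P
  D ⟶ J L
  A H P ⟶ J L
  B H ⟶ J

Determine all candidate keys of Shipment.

(B, D); (B, H); (B, J); (D, H); (A, H, P); (H, J, L)

{B, D}⁺: D→JL adds J, L; BJ→HLP adds H, P; BHL→ADP adds A → {A, B, D, H, J, L, P}.
{B, H}⁺: BH→J adds J; BJ→HLP adds L, P; BHL→ADP adds A, D → {A, B, D, H, J, L, P}.
{B, J}⁺: BJ→HLP adds H, L, P; BHL→ADP adds A, D → {A, B, D, H, J, L, P}.
{D, H}⁺: D→JL adds J, L; HJL→ABP adds A, B, P → {A, B, D, H, J, L, P}.
{A, H, P}⁺: AHP→JL adds J, L; HJL→ABP adds B; BHL→ADP adds D → {A, B, D, H, J, L, P}.
{H, J, L}⁺: HJL→ABP adds A, B, P; BHL→ADP adds D → {A, B, D, H, J, L, P}.
Any other superkey contains one of these as a subset, so there are no further candidate keys.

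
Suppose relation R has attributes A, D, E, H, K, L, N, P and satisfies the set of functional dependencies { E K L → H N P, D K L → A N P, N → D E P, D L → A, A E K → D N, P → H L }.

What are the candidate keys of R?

(K, N); (A, E, K); (D, K, L); (D, K, P); (E, K, L); (E, K, P)

Attribute K never appears on the right-hand side of any dependency, so K must belong to every candidate key.
{K}⁺ = {K}, which is not all of the schema, so we must add further attributes.
{K, N}⁺: N→DEP adds D, E, P; P→HL adds H, L; DKL→ANP adds A → {A, D, E, H, K, L, N, P}. Minimal: {N}⁺ = {A, D, E, H, L, N, P}; {K}⁺ = {K} — none reach the full schema.
{A, E, K}⁺: AEK→DN adds D, N; N→DEP adds P; P→HL adds H, L → {A, D, E, H, K, L, N, P}. Minimal: {E, K}⁺ = {E, K}; {A, K}⁺ = {A, K}; {A, E}⁺ = {A, E} — none reach the full schema.
{D, K, L}⁺: DKL→ANP adds A, N, P; N→DEP adds E; P→HL adds H → {A, D, E, H, K, L, N, P}. Minimal: {K, L}⁺ = {K, L}; {D, L}⁺ = {A, D, L}; {D, K}⁺ = {D, K} — none reach the full schema.
{D, K, P}⁺: P→HL adds H, L; DKL→ANP adds A, N; N→DEP adds E → {A, D, E, H, K, L, N, P}. Minimal: {K, P}⁺ = {H, K, L, P}; {D, P}⁺ = {A, D, H, L, P}; {D, K}⁺ = {D, K} — none reach the full schema.
{E, K, L}⁺: EKL→HNP adds H, N, P; N→DEP adds D; DL→A adds A → {A, D, E, H, K, L, N, P}. Minimal: {K, L}⁺ = {K, L}; {E, L}⁺ = {E, L}; {E, K}⁺ = {E, K} — none reach the full schema.
{E, K, P}⁺: P→HL adds H, L; EKL→HNP adds N; N→DEP adds D; DL→A adds A → {A, D, E, H, K, L, N, P}. Minimal: {K, P}⁺ = {H, K, L, P}; {E, P}⁺ = {E, H, L, P}; {E, K}⁺ = {E, K} — none reach the full schema.
Any other superkey contains one of these as a subset, so there are no further candidate keys.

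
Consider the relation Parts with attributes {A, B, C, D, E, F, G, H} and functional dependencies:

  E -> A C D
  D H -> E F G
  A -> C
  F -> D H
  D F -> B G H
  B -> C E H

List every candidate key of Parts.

{B}⁺: B→CEH adds C, E, H; E→ACD adds A, D; DH→EFG adds F, G → {A, B, C, D, E, F, G, H}.
{F}⁺: F→DH adds D, H; DF→BGH adds B, G; B→CEH adds C, E; E→ACD adds A → {A, B, C, D, E, F, G, H}.
{D, H}⁺: DH→EFG adds E, F, G; DF→BGH adds B; B→CEH adds C; E→ACD adds A → {A, B, C, D, E, F, G, H}. Minimal: {H}⁺ = {H}; {D}⁺ = {D} — none reach the full schema.
{E, H}⁺: E→ACD adds A, C, D; DH→EFG adds F, G; DF→BGH adds B → {A, B, C, D, E, F, G, H}. Minimal: {H}⁺ = {H}; {E}⁺ = {A, C, D, E} — none reach the full schema.

{B}, {F}, {D, H}, {E, H}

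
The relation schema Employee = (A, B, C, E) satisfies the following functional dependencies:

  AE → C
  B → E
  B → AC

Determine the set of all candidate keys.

B

Attribute B never appears on the right-hand side of any dependency, so B must belong to every candidate key.
{B}⁺ = {A, B, C, E}, which is all of the schema, so {B} is the only candidate key.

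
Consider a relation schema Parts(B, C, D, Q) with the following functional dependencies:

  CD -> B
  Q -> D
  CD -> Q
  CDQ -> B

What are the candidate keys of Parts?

(C, D), (C, Q)

Attribute C never appears on the right-hand side of any dependency, so C must belong to every candidate key.
{C}⁺ = {C}, which is not all of the schema, so we must add further attributes.
{C, D}⁺: CD→B adds B; CD→Q adds Q → {B, C, D, Q}.
{C, Q}⁺: Q→D adds D; CDQ→B adds B → {B, C, D, Q}.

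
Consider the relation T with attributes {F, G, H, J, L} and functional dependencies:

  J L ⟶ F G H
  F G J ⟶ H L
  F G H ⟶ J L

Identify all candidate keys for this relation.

(J, L); (F, G, H); (F, G, J)

{J, L}⁺: JL→FGH adds F, G, H → {F, G, H, J, L}. Minimal: {L}⁺ = {L}; {J}⁺ = {J} — none reach the full schema.
{F, G, H}⁺: FGH→JL adds J, L → {F, G, H, J, L}. Minimal: {G, H}⁺ = {G, H}; {F, H}⁺ = {F, H}; {F, G}⁺ = {F, G} — none reach the full schema.
{F, G, J}⁺: FGJ→HL adds H, L → {F, G, H, J, L}. Minimal: {G, J}⁺ = {G, J}; {F, J}⁺ = {F, J}; {F, G}⁺ = {F, G} — none reach the full schema.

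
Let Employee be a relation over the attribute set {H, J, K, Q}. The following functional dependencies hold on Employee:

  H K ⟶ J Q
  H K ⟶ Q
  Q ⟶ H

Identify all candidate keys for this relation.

HK; KQ

{H, K}⁺: HK→JQ adds J, Q → {H, J, K, Q}. Minimal: {K}⁺ = {K}; {H}⁺ = {H} — none reach the full schema.
{K, Q}⁺: Q→H adds H; HK→JQ adds J → {H, J, K, Q}. Minimal: {Q}⁺ = {H, Q}; {K}⁺ = {K} — none reach the full schema.
Any other superkey contains one of these as a subset, so there are no further candidate keys.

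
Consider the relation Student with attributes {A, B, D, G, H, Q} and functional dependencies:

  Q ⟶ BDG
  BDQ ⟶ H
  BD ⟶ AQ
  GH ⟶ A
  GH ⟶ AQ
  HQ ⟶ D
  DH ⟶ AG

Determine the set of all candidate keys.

{Q}⁺: Q→BDG adds B, D, G; BDQ→H adds H; BD→AQ adds A → {A, B, D, G, H, Q}.
{B, D}⁺: BD→AQ adds A, Q; Q→BDG adds G; BDQ→H adds H → {A, B, D, G, H, Q}.
{D, H}⁺: DH→AG adds A, G; GH→AQ adds Q; Q→BDG adds B → {A, B, D, G, H, Q}.
{G, H}⁺: GH→A adds A; GH→AQ adds Q; HQ→D adds D; Q→BDG adds B → {A, B, D, G, H, Q}.

{Q}, {B, D}, {D, H}, {G, H}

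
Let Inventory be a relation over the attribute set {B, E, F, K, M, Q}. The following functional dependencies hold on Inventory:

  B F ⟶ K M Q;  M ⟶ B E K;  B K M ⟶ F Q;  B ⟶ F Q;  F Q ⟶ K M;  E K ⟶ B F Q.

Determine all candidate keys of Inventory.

{B}⁺: B→FQ adds F, Q; FQ→KM adds K, M; M→BEK adds E → {B, E, F, K, M, Q}.
{M}⁺: M→BEK adds B, E, K; BKM→FQ adds F, Q → {B, E, F, K, M, Q}.
{E, K}⁺: EK→BFQ adds B, F, Q; BF→KMQ adds M → {B, E, F, K, M, Q}.
{F, Q}⁺: FQ→KM adds K, M; M→BEK adds B, E → {B, E, F, K, M, Q}.
Any other superkey contains one of these as a subset, so there are no further candidate keys.

{B}, {M}, {E, K}, {F, Q}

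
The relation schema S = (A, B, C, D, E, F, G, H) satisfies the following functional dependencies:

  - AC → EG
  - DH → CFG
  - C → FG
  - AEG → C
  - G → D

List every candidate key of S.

ABCH, ABDH, ABGH

{A, B, C, H}⁺: AC→EG adds E, G; C→FG adds F; G→D adds D → {A, B, C, D, E, F, G, H}. Minimal: {B, C, H}⁺ = {B, C, D, F, G, H}; {A, C, H}⁺ = {A, C, D, E, F, G, H}; {A, B, H}⁺ = {A, B, H}; … — none reach the full schema.
{A, B, D, H}⁺: DH→CFG adds C, F, G; AC→EG adds E → {A, B, C, D, E, F, G, H}. Minimal: {B, D, H}⁺ = {B, C, D, F, G, H}; {A, D, H}⁺ = {A, C, D, E, F, G, H}; {A, B, H}⁺ = {A, B, H}; … — none reach the full schema.
{A, B, G, H}⁺: G→D adds D; DH→CFG adds C, F; AC→EG adds E → {A, B, C, D, E, F, G, H}. Minimal: {B, G, H}⁺ = {B, C, D, F, G, H}; {A, G, H}⁺ = {A, C, D, E, F, G, H}; {A, B, H}⁺ = {A, B, H}; … — none reach the full schema.
Any other superkey contains one of these as a subset, so there are no further candidate keys.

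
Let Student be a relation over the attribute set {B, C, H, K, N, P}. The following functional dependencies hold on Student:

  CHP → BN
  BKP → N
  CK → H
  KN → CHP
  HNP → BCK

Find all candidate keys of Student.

{K, N}, {B, K, P}, {C, H, P}, {C, K, P}, {H, N, P}

{K, N}⁺: KN→CHP adds C, H, P; HNP→BCK adds B → {B, C, H, K, N, P}. Minimal: {N}⁺ = {N}; {K}⁺ = {K} — none reach the full schema.
{B, K, P}⁺: BKP→N adds N; KN→CHP adds C, H → {B, C, H, K, N, P}. Minimal: {K, P}⁺ = {K, P}; {B, P}⁺ = {B, P}; {B, K}⁺ = {B, K} — none reach the full schema.
{C, H, P}⁺: CHP→BN adds B, N; HNP→BCK adds K → {B, C, H, K, N, P}. Minimal: {H, P}⁺ = {H, P}; {C, P}⁺ = {C, P}; {C, H}⁺ = {C, H} — none reach the full schema.
{C, K, P}⁺: CK→H adds H; CHP→BN adds B, N → {B, C, H, K, N, P}. Minimal: {K, P}⁺ = {K, P}; {C, P}⁺ = {C, P}; {C, K}⁺ = {C, H, K} — none reach the full schema.
{H, N, P}⁺: HNP→BCK adds B, C, K → {B, C, H, K, N, P}. Minimal: {N, P}⁺ = {N, P}; {H, P}⁺ = {H, P}; {H, N}⁺ = {H, N} — none reach the full schema.
Any other superkey contains one of these as a subset, so there are no further candidate keys.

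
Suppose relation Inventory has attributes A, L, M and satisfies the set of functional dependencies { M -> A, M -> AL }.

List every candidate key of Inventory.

Attribute M never appears on the right-hand side of any dependency, so M must belong to every candidate key.
{M}⁺ = {A, L, M}, which is all of the schema, so {M} is the only candidate key.

{M}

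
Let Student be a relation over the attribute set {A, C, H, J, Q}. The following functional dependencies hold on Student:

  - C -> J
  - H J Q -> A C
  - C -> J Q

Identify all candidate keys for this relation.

{C, H}, {H, J, Q}

{C, H}⁺: C→J adds J; C→JQ adds Q; HJQ→AC adds A → {A, C, H, J, Q}.
{H, J, Q}⁺: HJQ→AC adds A, C → {A, C, H, J, Q}.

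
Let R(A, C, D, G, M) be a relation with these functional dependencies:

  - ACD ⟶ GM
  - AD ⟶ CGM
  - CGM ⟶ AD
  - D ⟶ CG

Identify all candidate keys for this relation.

AD; DM; CGM

{A, D}⁺: AD→CGM adds C, G, M → {A, C, D, G, M}. Minimal: {D}⁺ = {C, D, G}; {A}⁺ = {A} — none reach the full schema.
{D, M}⁺: D→CG adds C, G; CGM→AD adds A → {A, C, D, G, M}. Minimal: {M}⁺ = {M}; {D}⁺ = {C, D, G} — none reach the full schema.
{C, G, M}⁺: CGM→AD adds A, D → {A, C, D, G, M}. Minimal: {G, M}⁺ = {G, M}; {C, M}⁺ = {C, M}; {C, G}⁺ = {C, G} — none reach the full schema.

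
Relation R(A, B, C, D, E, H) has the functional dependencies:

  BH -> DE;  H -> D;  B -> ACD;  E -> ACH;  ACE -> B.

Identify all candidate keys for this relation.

{E}⁺: E→ACH adds A, C, H; ACE→B adds B; BH→DE adds D → {A, B, C, D, E, H}.
{B, H}⁺: BH→DE adds D, E; B→ACD adds A, C → {A, B, C, D, E, H}. Minimal: {H}⁺ = {D, H}; {B}⁺ = {A, B, C, D} — none reach the full schema.

E, BH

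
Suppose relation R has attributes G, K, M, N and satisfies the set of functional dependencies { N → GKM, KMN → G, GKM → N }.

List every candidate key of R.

{N}⁺: N→GKM adds G, K, M → {G, K, M, N}.
{G, K, M}⁺: GKM→N adds N → {G, K, M, N}.

N, GKM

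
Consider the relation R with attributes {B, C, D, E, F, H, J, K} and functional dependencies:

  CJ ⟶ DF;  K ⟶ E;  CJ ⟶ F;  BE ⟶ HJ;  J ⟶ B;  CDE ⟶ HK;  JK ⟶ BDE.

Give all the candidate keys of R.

{B, C, E}, {B, C, K}, {C, E, J}, {C, J, K}

Attribute C never appears on the right-hand side of any dependency, so C must belong to every candidate key.
{C}⁺ = {C}, which is not all of the schema, so we must add further attributes.
{B, C, E}⁺: BE→HJ adds H, J; CJ→DF adds D, F; CDE→HK adds K → {B, C, D, E, F, H, J, K}. Minimal: {C, E}⁺ = {C, E}; {B, E}⁺ = {B, E, H, J}; {B, C}⁺ = {B, C} — none reach the full schema.
{B, C, K}⁺: K→E adds E; BE→HJ adds H, J; JK→BDE adds D; CJ→DF adds F → {B, C, D, E, F, H, J, K}. Minimal: {C, K}⁺ = {C, E, K}; {B, K}⁺ = {B, D, E, H, J, K}; {B, C}⁺ = {B, C} — none reach the full schema.
{C, E, J}⁺: CJ→DF adds D, F; J→B adds B; CDE→HK adds H, K → {B, C, D, E, F, H, J, K}. Minimal: {E, J}⁺ = {B, E, H, J}; {C, J}⁺ = {B, C, D, F, J}; {C, E}⁺ = {C, E} — none reach the full schema.
{C, J, K}⁺: CJ→DF adds D, F; K→E adds E; J→B adds B; CDE→HK adds H → {B, C, D, E, F, H, J, K}. Minimal: {J, K}⁺ = {B, D, E, H, J, K}; {C, K}⁺ = {C, E, K}; {C, J}⁺ = {B, C, D, F, J} — none reach the full schema.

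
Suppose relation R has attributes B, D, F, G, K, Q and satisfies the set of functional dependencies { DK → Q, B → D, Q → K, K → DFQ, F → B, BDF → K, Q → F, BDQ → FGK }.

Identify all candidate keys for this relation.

(F), (K), (Q)

{F}⁺: F→B adds B; B→D adds D; BDF→K adds K; DK→Q adds Q; BDQ→FGK adds G → {B, D, F, G, K, Q}.
{K}⁺: K→DFQ adds D, F, Q; F→B adds B; BDQ→FGK adds G → {B, D, F, G, K, Q}.
{Q}⁺: Q→K adds K; K→DFQ adds D, F; F→B adds B; BDQ→FGK adds G → {B, D, F, G, K, Q}.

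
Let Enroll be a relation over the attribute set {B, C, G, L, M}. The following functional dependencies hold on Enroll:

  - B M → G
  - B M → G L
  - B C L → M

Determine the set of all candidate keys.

{B, C, L}, {B, C, M}

{B, C, L}⁺: BCL→M adds M; BM→G adds G → {B, C, G, L, M}. Minimal: {C, L}⁺ = {C, L}; {B, L}⁺ = {B, L}; {B, C}⁺ = {B, C} — none reach the full schema.
{B, C, M}⁺: BM→G adds G; BM→GL adds L → {B, C, G, L, M}. Minimal: {C, M}⁺ = {C, M}; {B, M}⁺ = {B, G, L, M}; {B, C}⁺ = {B, C} — none reach the full schema.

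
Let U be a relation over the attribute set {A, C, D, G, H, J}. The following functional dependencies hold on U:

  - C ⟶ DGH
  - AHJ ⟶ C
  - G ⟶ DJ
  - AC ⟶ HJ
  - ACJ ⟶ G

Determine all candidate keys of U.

{A, C}, {A, G, H}, {A, H, J}

Attribute A never appears on the right-hand side of any dependency, so A must belong to every candidate key.
{A}⁺ = {A}, which is not all of the schema, so we must add further attributes.
{A, C}⁺: C→DGH adds D, G, H; G→DJ adds J → {A, C, D, G, H, J}. Minimal: {C}⁺ = {C, D, G, H, J}; {A}⁺ = {A} — none reach the full schema.
{A, G, H}⁺: G→DJ adds D, J; AHJ→C adds C → {A, C, D, G, H, J}. Minimal: {G, H}⁺ = {D, G, H, J}; {A, H}⁺ = {A, H}; {A, G}⁺ = {A, D, G, J} — none reach the full schema.
{A, H, J}⁺: AHJ→C adds C; ACJ→G adds G; C→DGH adds D → {A, C, D, G, H, J}. Minimal: {H, J}⁺ = {H, J}; {A, J}⁺ = {A, J}; {A, H}⁺ = {A, H} — none reach the full schema.
Any other superkey contains one of these as a subset, so there are no further candidate keys.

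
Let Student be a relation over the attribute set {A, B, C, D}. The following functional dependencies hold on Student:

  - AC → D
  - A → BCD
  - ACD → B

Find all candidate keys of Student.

Attribute A never appears on the right-hand side of any dependency, so A must belong to every candidate key.
{A}⁺ = {A, B, C, D}, which is all of the schema, so {A} is the only candidate key.

A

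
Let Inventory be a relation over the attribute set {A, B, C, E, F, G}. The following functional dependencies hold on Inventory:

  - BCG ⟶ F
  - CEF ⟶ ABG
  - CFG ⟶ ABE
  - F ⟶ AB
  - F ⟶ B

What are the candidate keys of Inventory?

(B, C, G), (C, E, F), (C, F, G)

Attribute C never appears on the right-hand side of any dependency, so C must belong to every candidate key.
{C}⁺ = {C}, which is not all of the schema, so we must add further attributes.
{B, C, G}⁺: BCG→F adds F; CFG→ABE adds A, E → {A, B, C, E, F, G}. Minimal: {C, G}⁺ = {C, G}; {B, G}⁺ = {B, G}; {B, C}⁺ = {B, C} — none reach the full schema.
{C, E, F}⁺: CEF→ABG adds A, B, G → {A, B, C, E, F, G}. Minimal: {E, F}⁺ = {A, B, E, F}; {C, F}⁺ = {A, B, C, F}; {C, E}⁺ = {C, E} — none reach the full schema.
{C, F, G}⁺: CFG→ABE adds A, B, E → {A, B, C, E, F, G}. Minimal: {F, G}⁺ = {A, B, F, G}; {C, G}⁺ = {C, G}; {C, F}⁺ = {A, B, C, F} — none reach the full schema.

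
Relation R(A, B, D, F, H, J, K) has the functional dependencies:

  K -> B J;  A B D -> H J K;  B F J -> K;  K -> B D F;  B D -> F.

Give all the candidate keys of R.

{A, K}, {A, B, D}, {A, B, F, J}

Attribute A never appears on the right-hand side of any dependency, so A must belong to every candidate key.
{A}⁺ = {A}, which is not all of the schema, so we must add further attributes.
{A, K}⁺: K→BJ adds B, J; K→BDF adds D, F; ABD→HJK adds H → {A, B, D, F, H, J, K}. Minimal: {K}⁺ = {B, D, F, J, K}; {A}⁺ = {A} — none reach the full schema.
{A, B, D}⁺: ABD→HJK adds H, J, K; K→BDF adds F → {A, B, D, F, H, J, K}. Minimal: {B, D}⁺ = {B, D, F}; {A, D}⁺ = {A, D}; {A, B}⁺ = {A, B} — none reach the full schema.
{A, B, F, J}⁺: BFJ→K adds K; K→BDF adds D; ABD→HJK adds H → {A, B, D, F, H, J, K}. Minimal: {B, F, J}⁺ = {B, D, F, J, K}; {A, F, J}⁺ = {A, F, J}; {A, B, J}⁺ = {A, B, J}; … — none reach the full schema.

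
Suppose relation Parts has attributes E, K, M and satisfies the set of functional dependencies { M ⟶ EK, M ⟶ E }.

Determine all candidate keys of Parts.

M

{M}⁺: M→EK adds E, K → {E, K, M}.
No other minimal superkey exists.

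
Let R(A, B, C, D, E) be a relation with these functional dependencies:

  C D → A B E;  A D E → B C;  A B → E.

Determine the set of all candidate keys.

Attribute D never appears on the right-hand side of any dependency, so D must belong to every candidate key.
{D}⁺ = {D}, which is not all of the schema, so we must add further attributes.
{C, D}⁺: CD→ABE adds A, B, E → {A, B, C, D, E}.
{A, B, D}⁺: AB→E adds E; ADE→BC adds C → {A, B, C, D, E}.
{A, D, E}⁺: ADE→BC adds B, C → {A, B, C, D, E}.

{C, D}; {A, B, D}; {A, D, E}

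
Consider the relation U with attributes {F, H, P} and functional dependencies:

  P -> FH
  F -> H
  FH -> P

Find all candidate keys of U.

{F}; {P}

{F}⁺: F→H adds H; FH→P adds P → {F, H, P}.
{P}⁺: P→FH adds F, H → {F, H, P}.
Any other superkey contains one of these as a subset, so there are no further candidate keys.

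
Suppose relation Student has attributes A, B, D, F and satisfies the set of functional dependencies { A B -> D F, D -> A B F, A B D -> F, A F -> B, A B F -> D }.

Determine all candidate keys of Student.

{D}⁺: D→ABF adds A, B, F → {A, B, D, F}.
{A, B}⁺: AB→DF adds D, F → {A, B, D, F}. Minimal: {B}⁺ = {B}; {A}⁺ = {A} — none reach the full schema.
{A, F}⁺: AF→B adds B; ABF→D adds D → {A, B, D, F}. Minimal: {F}⁺ = {F}; {A}⁺ = {A} — none reach the full schema.
Any other superkey contains one of these as a subset, so there are no further candidate keys.

D, AB, AF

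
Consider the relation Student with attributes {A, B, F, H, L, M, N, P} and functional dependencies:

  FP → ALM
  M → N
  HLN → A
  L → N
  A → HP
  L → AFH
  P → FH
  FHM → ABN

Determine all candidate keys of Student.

{A}⁺: A→HP adds H, P; P→FH adds F; FP→ALM adds L, M; M→N adds N; FHM→ABN adds B → {A, B, F, H, L, M, N, P}.
{L}⁺: L→N adds N; L→AFH adds A, F, H; A→HP adds P; FP→ALM adds M; FHM→ABN adds B → {A, B, F, H, L, M, N, P}.
{P}⁺: P→FH adds F, H; FP→ALM adds A, L, M; M→N adds N; FHM→ABN adds B → {A, B, F, H, L, M, N, P}.
{F, H, M}⁺: M→N adds N; FHM→ABN adds A, B; A→HP adds P; FP→ALM adds L → {A, B, F, H, L, M, N, P}. Minimal: {H, M}⁺ = {H, M, N}; {F, M}⁺ = {F, M, N}; {F, H}⁺ = {F, H} — none reach the full schema.
Any other superkey contains one of these as a subset, so there are no further candidate keys.

{A}; {L}; {P}; {F, H, M}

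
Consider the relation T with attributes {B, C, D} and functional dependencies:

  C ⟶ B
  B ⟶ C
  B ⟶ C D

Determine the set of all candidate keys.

{B}⁺: B→C adds C; B→CD adds D → {B, C, D}.
{C}⁺: C→B adds B; B→CD adds D → {B, C, D}.

B, C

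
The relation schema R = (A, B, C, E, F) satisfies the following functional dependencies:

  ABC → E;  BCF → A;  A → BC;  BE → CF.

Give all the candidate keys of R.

{A}⁺: A→BC adds B, C; ABC→E adds E; BE→CF adds F → {A, B, C, E, F}.
{B, E}⁺: BE→CF adds C, F; BCF→A adds A → {A, B, C, E, F}. Minimal: {E}⁺ = {E}; {B}⁺ = {B} — none reach the full schema.
{B, C, F}⁺: BCF→A adds A; ABC→E adds E → {A, B, C, E, F}. Minimal: {C, F}⁺ = {C, F}; {B, F}⁺ = {B, F}; {B, C}⁺ = {B, C} — none reach the full schema.

{A}, {B, E}, {B, C, F}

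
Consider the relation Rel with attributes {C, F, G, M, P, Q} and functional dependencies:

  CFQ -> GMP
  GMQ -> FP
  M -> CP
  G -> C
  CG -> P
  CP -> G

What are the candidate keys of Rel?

{M, Q}, {C, F, Q}, {F, G, Q}

{M, Q}⁺: M→CP adds C, P; CP→G adds G; GMQ→FP adds F → {C, F, G, M, P, Q}. Minimal: {Q}⁺ = {Q}; {M}⁺ = {C, G, M, P} — none reach the full schema.
{C, F, Q}⁺: CFQ→GMP adds G, M, P → {C, F, G, M, P, Q}. Minimal: {F, Q}⁺ = {F, Q}; {C, Q}⁺ = {C, Q}; {C, F}⁺ = {C, F} — none reach the full schema.
{F, G, Q}⁺: G→C adds C; CG→P adds P; CFQ→GMP adds M → {C, F, G, M, P, Q}. Minimal: {G, Q}⁺ = {C, G, P, Q}; {F, Q}⁺ = {F, Q}; {F, G}⁺ = {C, F, G, P} — none reach the full schema.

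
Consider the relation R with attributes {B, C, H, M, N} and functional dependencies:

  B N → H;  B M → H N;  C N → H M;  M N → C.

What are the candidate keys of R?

Attribute B never appears on the right-hand side of any dependency, so B must belong to every candidate key.
{B}⁺ = {B}, which is not all of the schema, so we must add further attributes.
{B, M}⁺: BM→HN adds H, N; MN→C adds C → {B, C, H, M, N}. Minimal: {M}⁺ = {M}; {B}⁺ = {B} — none reach the full schema.
{B, C, N}⁺: BN→H adds H; CN→HM adds M → {B, C, H, M, N}. Minimal: {C, N}⁺ = {C, H, M, N}; {B, N}⁺ = {B, H, N}; {B, C}⁺ = {B, C} — none reach the full schema.

{B, M}, {B, C, N}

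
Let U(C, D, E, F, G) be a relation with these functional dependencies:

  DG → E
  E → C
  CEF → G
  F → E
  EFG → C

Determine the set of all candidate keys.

{D, F}

{D, F}⁺: F→E adds E; E→C adds C; CEF→G adds G → {C, D, E, F, G}.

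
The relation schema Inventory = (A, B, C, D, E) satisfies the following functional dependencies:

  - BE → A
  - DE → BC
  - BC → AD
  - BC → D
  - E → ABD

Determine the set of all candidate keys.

{E}⁺: E→ABD adds A, B, D; DE→BC adds C → {A, B, C, D, E}.

{E}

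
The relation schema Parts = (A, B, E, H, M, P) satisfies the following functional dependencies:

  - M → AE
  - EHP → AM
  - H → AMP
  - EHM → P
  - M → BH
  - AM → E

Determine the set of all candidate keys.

(H); (M)

{H}⁺: H→AMP adds A, M, P; M→BH adds B; AM→E adds E → {A, B, E, H, M, P}.
{M}⁺: M→AE adds A, E; M→BH adds B, H; H→AMP adds P → {A, B, E, H, M, P}.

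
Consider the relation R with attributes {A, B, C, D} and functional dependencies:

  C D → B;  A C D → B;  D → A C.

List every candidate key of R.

(D)

Attribute D never appears on the right-hand side of any dependency, so D must belong to every candidate key.
{D}⁺ = {A, B, C, D}, which is all of the schema, so {D} is the only candidate key.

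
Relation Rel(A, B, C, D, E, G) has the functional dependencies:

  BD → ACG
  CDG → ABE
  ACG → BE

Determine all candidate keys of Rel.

Attribute D never appears on the right-hand side of any dependency, so D must belong to every candidate key.
{D}⁺ = {D}, which is not all of the schema, so we must add further attributes.
{B, D}⁺: BD→ACG adds A, C, G; CDG→ABE adds E → {A, B, C, D, E, G}.
{C, D, G}⁺: CDG→ABE adds A, B, E → {A, B, C, D, E, G}.

{B, D}; {C, D, G}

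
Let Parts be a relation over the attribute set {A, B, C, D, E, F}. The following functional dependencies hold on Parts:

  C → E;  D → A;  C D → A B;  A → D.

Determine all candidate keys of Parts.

ACF, CDF

Attributes C, F never appear on any right-hand side, so every candidate key must contain {C, F}.
{C, F}⁺ = {C, E, F}, which is not all of the schema, so we must add further attributes.
{A, C, F}⁺: C→E adds E; A→D adds D; CD→AB adds B → {A, B, C, D, E, F}. Minimal: {C, F}⁺ = {C, E, F}; {A, F}⁺ = {A, D, F}; {A, C}⁺ = {A, B, C, D, E} — none reach the full schema.
{C, D, F}⁺: C→E adds E; D→A adds A; CD→AB adds B → {A, B, C, D, E, F}. Minimal: {D, F}⁺ = {A, D, F}; {C, F}⁺ = {C, E, F}; {C, D}⁺ = {A, B, C, D, E} — none reach the full schema.
Any other superkey contains one of these as a subset, so there are no further candidate keys.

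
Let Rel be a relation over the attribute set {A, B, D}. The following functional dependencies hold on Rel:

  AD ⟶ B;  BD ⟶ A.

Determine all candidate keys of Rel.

AD; BD

Attribute D never appears on the right-hand side of any dependency, so D must belong to every candidate key.
{D}⁺ = {D}, which is not all of the schema, so we must add further attributes.
{A, D}⁺: AD→B adds B → {A, B, D}. Minimal: {D}⁺ = {D}; {A}⁺ = {A} — none reach the full schema.
{B, D}⁺: BD→A adds A → {A, B, D}. Minimal: {D}⁺ = {D}; {B}⁺ = {B} — none reach the full schema.
Any other superkey contains one of these as a subset, so there are no further candidate keys.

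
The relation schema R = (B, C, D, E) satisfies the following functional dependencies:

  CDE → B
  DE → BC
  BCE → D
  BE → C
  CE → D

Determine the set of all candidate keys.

Attribute E never appears on the right-hand side of any dependency, so E must belong to every candidate key.
{E}⁺ = {E}, which is not all of the schema, so we must add further attributes.
{B, E}⁺: BE→C adds C; CE→D adds D → {B, C, D, E}. Minimal: {E}⁺ = {E}; {B}⁺ = {B} — none reach the full schema.
{C, E}⁺: CE→D adds D; CDE→B adds B → {B, C, D, E}. Minimal: {E}⁺ = {E}; {C}⁺ = {C} — none reach the full schema.
{D, E}⁺: DE→BC adds B, C → {B, C, D, E}. Minimal: {E}⁺ = {E}; {D}⁺ = {D} — none reach the full schema.
Any other superkey contains one of these as a subset, so there are no further candidate keys.

(B, E), (C, E), (D, E)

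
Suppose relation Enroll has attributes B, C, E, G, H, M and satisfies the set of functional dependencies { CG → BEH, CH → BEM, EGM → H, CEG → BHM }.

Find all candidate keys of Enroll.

CG

Attributes C, G never appear on any right-hand side, so every candidate key must contain {C, G}.
{C, G}⁺ = {B, C, E, G, H, M}, which is all of the schema, so {C, G} is the only candidate key.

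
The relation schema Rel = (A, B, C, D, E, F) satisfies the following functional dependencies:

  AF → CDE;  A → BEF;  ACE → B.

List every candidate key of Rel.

{A}⁺: A→BEF adds B, E, F; AF→CDE adds C, D → {A, B, C, D, E, F}.

A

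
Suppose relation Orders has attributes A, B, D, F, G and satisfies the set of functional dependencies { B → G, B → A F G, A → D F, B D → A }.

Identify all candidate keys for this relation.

Attribute B never appears on the right-hand side of any dependency, so B must belong to every candidate key.
{B}⁺ = {A, B, D, F, G}, which is all of the schema, so {B} is the only candidate key.

B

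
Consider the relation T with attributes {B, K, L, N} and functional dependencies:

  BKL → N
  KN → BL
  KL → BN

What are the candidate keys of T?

(K, L); (K, N)

Attribute K never appears on the right-hand side of any dependency, so K must belong to every candidate key.
{K}⁺ = {K}, which is not all of the schema, so we must add further attributes.
{K, L}⁺: KL→BN adds B, N → {B, K, L, N}. Minimal: {L}⁺ = {L}; {K}⁺ = {K} — none reach the full schema.
{K, N}⁺: KN→BL adds B, L → {B, K, L, N}. Minimal: {N}⁺ = {N}; {K}⁺ = {K} — none reach the full schema.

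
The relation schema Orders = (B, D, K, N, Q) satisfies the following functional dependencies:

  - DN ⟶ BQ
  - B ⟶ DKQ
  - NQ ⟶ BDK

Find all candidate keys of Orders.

Attribute N never appears on the right-hand side of any dependency, so N must belong to every candidate key.
{N}⁺ = {N}, which is not all of the schema, so we must add further attributes.
{B, N}⁺: B→DKQ adds D, K, Q → {B, D, K, N, Q}. Minimal: {N}⁺ = {N}; {B}⁺ = {B, D, K, Q} — none reach the full schema.
{D, N}⁺: DN→BQ adds B, Q; B→DKQ adds K → {B, D, K, N, Q}. Minimal: {N}⁺ = {N}; {D}⁺ = {D} — none reach the full schema.
{N, Q}⁺: NQ→BDK adds B, D, K → {B, D, K, N, Q}. Minimal: {Q}⁺ = {Q}; {N}⁺ = {N} — none reach the full schema.

{B, N}, {D, N}, {N, Q}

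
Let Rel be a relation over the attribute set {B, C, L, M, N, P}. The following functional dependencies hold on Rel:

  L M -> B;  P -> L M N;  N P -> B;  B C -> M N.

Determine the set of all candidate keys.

(C, P)

Attributes C, P never appear on any right-hand side, so every candidate key must contain {C, P}.
{C, P}⁺ = {B, C, L, M, N, P}, which is all of the schema, so {C, P} is the only candidate key.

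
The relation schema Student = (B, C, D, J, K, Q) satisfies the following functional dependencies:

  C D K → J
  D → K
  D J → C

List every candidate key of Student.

BCDQ, BDJQ

{B, C, D, Q}⁺: D→K adds K; CDK→J adds J → {B, C, D, J, K, Q}. Minimal: {C, D, Q}⁺ = {C, D, J, K, Q}; {B, D, Q}⁺ = {B, D, K, Q}; {B, C, Q}⁺ = {B, C, Q}; … — none reach the full schema.
{B, D, J, Q}⁺: D→K adds K; DJ→C adds C → {B, C, D, J, K, Q}. Minimal: {D, J, Q}⁺ = {C, D, J, K, Q}; {B, J, Q}⁺ = {B, J, Q}; {B, D, Q}⁺ = {B, D, K, Q}; … — none reach the full schema.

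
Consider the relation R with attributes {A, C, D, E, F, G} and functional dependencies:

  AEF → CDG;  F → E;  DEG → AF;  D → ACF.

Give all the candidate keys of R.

{D}; {A, F}

{D}⁺: D→ACF adds A, C, F; F→E adds E; AEF→CDG adds G → {A, C, D, E, F, G}.
{A, F}⁺: F→E adds E; AEF→CDG adds C, D, G → {A, C, D, E, F, G}. Minimal: {F}⁺ = {E, F}; {A}⁺ = {A} — none reach the full schema.
Any other superkey contains one of these as a subset, so there are no further candidate keys.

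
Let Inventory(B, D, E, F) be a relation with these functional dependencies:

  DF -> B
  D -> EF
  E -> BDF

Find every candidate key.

{D}⁺: D→EF adds E, F; E→BDF adds B → {B, D, E, F}.
{E}⁺: E→BDF adds B, D, F → {B, D, E, F}.

{D}; {E}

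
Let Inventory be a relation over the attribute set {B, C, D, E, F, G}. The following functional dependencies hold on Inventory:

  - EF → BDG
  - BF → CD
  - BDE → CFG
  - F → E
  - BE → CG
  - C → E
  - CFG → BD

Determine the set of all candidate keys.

{F}⁺: F→E adds E; EF→BDG adds B, D, G; BF→CD adds C → {B, C, D, E, F, G}.
{B, C, D}⁺: C→E adds E; BDE→CFG adds F, G → {B, C, D, E, F, G}. Minimal: {C, D}⁺ = {C, D, E}; {B, D}⁺ = {B, D}; {B, C}⁺ = {B, C, E, G} — none reach the full schema.
{B, D, E}⁺: BDE→CFG adds C, F, G → {B, C, D, E, F, G}. Minimal: {D, E}⁺ = {D, E}; {B, E}⁺ = {B, C, E, G}; {B, D}⁺ = {B, D} — none reach the full schema.
Any other superkey contains one of these as a subset, so there are no further candidate keys.

{F}, {B, C, D}, {B, D, E}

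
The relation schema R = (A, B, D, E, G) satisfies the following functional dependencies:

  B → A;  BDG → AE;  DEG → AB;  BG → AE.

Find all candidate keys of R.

Attributes D, G never appear on any right-hand side, so every candidate key must contain {D, G}.
{D, G}⁺ = {D, G}, which is not all of the schema, so we must add further attributes.
{B, D, G}⁺: B→A adds A; BDG→AE adds E → {A, B, D, E, G}. Minimal: {D, G}⁺ = {D, G}; {B, G}⁺ = {A, B, E, G}; {B, D}⁺ = {A, B, D} — none reach the full schema.
{D, E, G}⁺: DEG→AB adds A, B → {A, B, D, E, G}. Minimal: {E, G}⁺ = {E, G}; {D, G}⁺ = {D, G}; {D, E}⁺ = {D, E} — none reach the full schema.

(B, D, G); (D, E, G)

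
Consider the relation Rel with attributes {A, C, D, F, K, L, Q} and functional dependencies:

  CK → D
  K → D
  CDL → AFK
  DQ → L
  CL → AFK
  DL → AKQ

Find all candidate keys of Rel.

Attribute C never appears on the right-hand side of any dependency, so C must belong to every candidate key.
{C}⁺ = {C}, which is not all of the schema, so we must add further attributes.
{C, L}⁺: CL→AFK adds A, F, K; CK→D adds D; DL→AKQ adds Q → {A, C, D, F, K, L, Q}.
{C, D, Q}⁺: DQ→L adds L; CL→AFK adds A, F, K → {A, C, D, F, K, L, Q}.
{C, K, Q}⁺: CK→D adds D; DQ→L adds L; CL→AFK adds A, F → {A, C, D, F, K, L, Q}.

CL, CDQ, CKQ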